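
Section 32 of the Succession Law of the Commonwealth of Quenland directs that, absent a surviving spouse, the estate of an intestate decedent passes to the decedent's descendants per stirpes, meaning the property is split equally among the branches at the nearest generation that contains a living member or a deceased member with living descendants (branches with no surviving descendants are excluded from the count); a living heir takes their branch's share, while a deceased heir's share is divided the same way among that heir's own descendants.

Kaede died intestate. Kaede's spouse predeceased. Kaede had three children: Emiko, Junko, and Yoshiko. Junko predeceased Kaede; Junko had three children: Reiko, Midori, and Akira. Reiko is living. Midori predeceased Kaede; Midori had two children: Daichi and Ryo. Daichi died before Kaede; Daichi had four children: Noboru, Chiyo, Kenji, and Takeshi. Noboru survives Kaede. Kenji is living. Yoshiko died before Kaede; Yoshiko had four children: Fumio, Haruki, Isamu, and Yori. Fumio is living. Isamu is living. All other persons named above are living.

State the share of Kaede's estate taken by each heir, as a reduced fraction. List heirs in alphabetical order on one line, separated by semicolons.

Akira 1/9; Chiyo 1/72; Emiko 1/3; Fumio 1/12; Haruki 1/12; Isamu 1/12; Kenji 1/72; Noboru 1/72; Reiko 1/9; Ryo 1/18; Takeshi 1/72; Yori 1/12

There is no surviving spouse, so the entire estate passes to Kaede's descendants per stirpes.
The estate is divided into 3 equal shares of 1/3 among Emiko, Junko, Yoshiko.
Emiko is living and takes 1/3.
Junko predeceased; the 1/3 allotted to Junko's branch passes to Junko's issue by representation.
The 1/3 is divided into 3 equal shares of 1/9 among Reiko, Midori, Akira.
Reiko is living and takes 1/9.
Midori predeceased; the 1/9 allotted to Midori's branch passes to Midori's issue by representation.
The 1/9 is divided into 2 equal shares of 1/18 among Daichi, Ryo.
Daichi predeceased; the 1/18 allotted to Daichi's branch passes to Daichi's issue by representation.
The 1/18 is divided into 4 equal shares of 1/72 among Noboru, Chiyo, Kenji, Takeshi.
Noboru is living and takes 1/72.
Chiyo is living and takes 1/72.
Kenji is living and takes 1/72.
Takeshi is living and takes 1/72.
Ryo is living and takes 1/18.
Akira is living and takes 1/9.
Yoshiko predeceased; the 1/3 allotted to Yoshiko's branch passes to Yoshiko's issue by representation.
The 1/3 is divided into 4 equal shares of 1/12 among Fumio, Haruki, Isamu, Yori.
Fumio is living and takes 1/12.
Haruki is living and takes 1/12.
Isamu is living and takes 1/12.
Yori is living and takes 1/12.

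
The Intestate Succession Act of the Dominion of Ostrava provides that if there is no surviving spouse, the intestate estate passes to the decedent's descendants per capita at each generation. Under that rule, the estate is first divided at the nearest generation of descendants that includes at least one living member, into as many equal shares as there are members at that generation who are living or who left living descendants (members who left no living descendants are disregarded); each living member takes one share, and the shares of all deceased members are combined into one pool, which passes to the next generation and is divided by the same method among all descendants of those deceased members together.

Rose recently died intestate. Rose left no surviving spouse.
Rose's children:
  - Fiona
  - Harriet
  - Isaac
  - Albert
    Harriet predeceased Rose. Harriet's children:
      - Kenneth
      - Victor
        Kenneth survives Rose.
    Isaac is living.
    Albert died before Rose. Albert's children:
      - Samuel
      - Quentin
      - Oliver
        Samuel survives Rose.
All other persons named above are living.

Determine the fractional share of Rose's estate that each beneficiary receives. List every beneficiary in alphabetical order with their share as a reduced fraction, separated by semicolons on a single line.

There is no surviving spouse, so the entire estate passes to Rose's descendants per capita at each generation.
At generation 1 (Fiona, Harriet, Isaac, Albert) there are 4 shares of (1)/4 = 1/4 each.
Living: Fiona and Isaac — each takes 1/4.
Deceased: Harriet and Albert. Their combined 1/2 is pooled and carried to generation 2.
At generation 2 (Kenneth, Victor, Samuel, Quentin, Oliver) there are 5 shares of (1/2)/5 = 1/10 each.
Living: Kenneth, Victor, Samuel, Quentin, and Oliver — each takes 1/10.

Fiona 1/4; Isaac 1/4; Kenneth 1/10; Oliver 1/10; Quentin 1/10; Samuel 1/10; Victor 1/10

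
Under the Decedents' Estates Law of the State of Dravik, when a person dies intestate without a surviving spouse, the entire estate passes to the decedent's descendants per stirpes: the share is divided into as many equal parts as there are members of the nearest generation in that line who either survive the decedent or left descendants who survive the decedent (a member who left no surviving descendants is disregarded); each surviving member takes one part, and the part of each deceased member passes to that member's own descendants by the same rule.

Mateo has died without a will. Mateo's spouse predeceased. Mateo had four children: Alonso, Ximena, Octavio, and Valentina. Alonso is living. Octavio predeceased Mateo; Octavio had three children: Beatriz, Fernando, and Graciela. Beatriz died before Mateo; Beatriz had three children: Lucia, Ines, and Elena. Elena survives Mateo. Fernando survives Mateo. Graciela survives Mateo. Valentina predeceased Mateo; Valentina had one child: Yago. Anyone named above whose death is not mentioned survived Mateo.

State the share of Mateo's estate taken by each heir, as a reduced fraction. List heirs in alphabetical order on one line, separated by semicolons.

There is no surviving spouse, so the entire estate passes to Mateo's descendants per stirpes.
The estate is divided into 4 equal shares of 1/4 among Alonso, Ximena, Octavio, Valentina.
Alonso is living and takes 1/4.
Ximena is living and takes 1/4.
Octavio predeceased; the 1/4 allotted to Octavio's branch passes to Octavio's issue by representation.
The 1/4 is divided into 3 equal shares of 1/12 among Beatriz, Fernando, Graciela.
Beatriz predeceased; the 1/12 allotted to Beatriz's branch passes to Beatriz's issue by representation.
The 1/12 is divided into 3 equal shares of 1/36 among Lucia, Ines, Elena.
Lucia is living and takes 1/36.
Ines is living and takes 1/36.
Elena is living and takes 1/36.
Fernando is living and takes 1/12.
Graciela is living and takes 1/12.
Valentina predeceased; the 1/4 allotted to Valentina's branch passes to Valentina's issue by representation.
Yago is the sole taker at this level and receives the full 1/4.

Alonso 1/4; Elena 1/36; Fernando 1/12; Graciela 1/12; Ines 1/36; Lucia 1/36; Ximena 1/4; Yago 1/4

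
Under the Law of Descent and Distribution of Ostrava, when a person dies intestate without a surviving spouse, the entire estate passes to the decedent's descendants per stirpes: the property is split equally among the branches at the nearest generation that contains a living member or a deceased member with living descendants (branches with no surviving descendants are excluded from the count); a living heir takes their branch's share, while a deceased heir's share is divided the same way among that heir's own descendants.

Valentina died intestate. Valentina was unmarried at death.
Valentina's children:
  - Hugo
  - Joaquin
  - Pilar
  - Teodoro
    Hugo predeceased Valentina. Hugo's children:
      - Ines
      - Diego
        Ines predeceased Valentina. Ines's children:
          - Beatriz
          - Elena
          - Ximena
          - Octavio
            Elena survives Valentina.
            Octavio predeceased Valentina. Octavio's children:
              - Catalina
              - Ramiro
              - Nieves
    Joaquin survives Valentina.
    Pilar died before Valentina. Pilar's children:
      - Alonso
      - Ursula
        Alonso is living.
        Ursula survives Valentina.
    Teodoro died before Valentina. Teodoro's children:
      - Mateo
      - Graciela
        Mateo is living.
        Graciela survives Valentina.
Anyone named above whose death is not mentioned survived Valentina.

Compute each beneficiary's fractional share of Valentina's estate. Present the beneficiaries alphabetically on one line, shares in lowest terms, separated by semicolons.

There is no surviving spouse, so the entire estate passes to Valentina's descendants per stirpes.
The estate is divided into 4 equal shares of 1/4 among Hugo, Joaquin, Pilar, Teodoro.
Hugo predeceased; the 1/4 allotted to Hugo's branch passes to Hugo's issue by representation.
The 1/4 is divided into 2 equal shares of 1/8 among Ines, Diego.
Ines predeceased; the 1/8 allotted to Ines's branch passes to Ines's issue by representation.
The 1/8 is divided into 4 equal shares of 1/32 among Beatriz, Elena, Ximena, Octavio.
Beatriz is living and takes 1/32.
Elena is living and takes 1/32.
Ximena is living and takes 1/32.
Octavio predeceased; the 1/32 allotted to Octavio's branch passes to Octavio's issue by representation.
The 1/32 is divided into 3 equal shares of 1/96 among Catalina, Ramiro, Nieves.
Catalina is living and takes 1/96.
Ramiro is living and takes 1/96.
Nieves is living and takes 1/96.
Diego is living and takes 1/8.
Joaquin is living and takes 1/4.
Pilar predeceased; the 1/4 allotted to Pilar's branch passes to Pilar's issue by representation.
The 1/4 is divided into 2 equal shares of 1/8 among Alonso, Ursula.
Alonso is living and takes 1/8.
Ursula is living and takes 1/8.
Teodoro predeceased; the 1/4 allotted to Teodoro's branch passes to Teodoro's issue by representation.
The 1/4 is divided into 2 equal shares of 1/8 among Mateo, Graciela.
Mateo is living and takes 1/8.
Graciela is living and takes 1/8.

Alonso 1/8; Beatriz 1/32; Catalina 1/96; Diego 1/8; Elena 1/32; Graciela 1/8; Joaquin 1/4; Mateo 1/8; Nieves 1/96; Ramiro 1/96; Ursula 1/8; Ximena 1/32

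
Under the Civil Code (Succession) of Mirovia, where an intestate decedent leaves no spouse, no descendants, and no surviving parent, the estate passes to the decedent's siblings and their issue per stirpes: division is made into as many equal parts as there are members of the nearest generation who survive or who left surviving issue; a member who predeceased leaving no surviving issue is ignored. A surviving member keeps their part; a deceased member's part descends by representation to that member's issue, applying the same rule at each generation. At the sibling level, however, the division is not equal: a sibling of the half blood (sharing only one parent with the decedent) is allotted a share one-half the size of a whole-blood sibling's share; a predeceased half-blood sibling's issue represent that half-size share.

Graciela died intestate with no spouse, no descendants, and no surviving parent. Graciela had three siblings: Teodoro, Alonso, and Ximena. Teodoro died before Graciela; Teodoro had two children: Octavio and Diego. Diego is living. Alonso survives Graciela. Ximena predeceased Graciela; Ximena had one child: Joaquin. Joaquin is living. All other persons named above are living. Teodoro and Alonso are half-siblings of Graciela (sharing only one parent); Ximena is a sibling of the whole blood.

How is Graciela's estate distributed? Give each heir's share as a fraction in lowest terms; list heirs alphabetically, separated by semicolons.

Alonso 1/4; Diego 1/8; Joaquin 1/2; Octavio 1/8

No spouse, descendants, or parent survives, so the estate passes to Graciela's siblings per stirpes.
Half-blood siblings count for one-half the weight of whole-blood siblings at the initial division.
Dividing 1 in proportion to weights (total weight 2): Teodoro (weight 1/2) → 1/4; Alonso (weight 1/2) → 1/4; Ximena (weight 1) → 1/2.
Teodoro predeceased; the 1/4 allotted to Teodoro's branch passes to Teodoro's issue by representation.
The 1/4 is divided into 2 equal shares of 1/8 among Octavio, Diego.
Octavio is living and takes 1/8.
Diego is living and takes 1/8.
Alonso is living and takes 1/4.
Ximena predeceased; the 1/2 allotted to Ximena's branch passes to Ximena's issue by representation.
Joaquin is the sole taker at this level and receives the full 1/2.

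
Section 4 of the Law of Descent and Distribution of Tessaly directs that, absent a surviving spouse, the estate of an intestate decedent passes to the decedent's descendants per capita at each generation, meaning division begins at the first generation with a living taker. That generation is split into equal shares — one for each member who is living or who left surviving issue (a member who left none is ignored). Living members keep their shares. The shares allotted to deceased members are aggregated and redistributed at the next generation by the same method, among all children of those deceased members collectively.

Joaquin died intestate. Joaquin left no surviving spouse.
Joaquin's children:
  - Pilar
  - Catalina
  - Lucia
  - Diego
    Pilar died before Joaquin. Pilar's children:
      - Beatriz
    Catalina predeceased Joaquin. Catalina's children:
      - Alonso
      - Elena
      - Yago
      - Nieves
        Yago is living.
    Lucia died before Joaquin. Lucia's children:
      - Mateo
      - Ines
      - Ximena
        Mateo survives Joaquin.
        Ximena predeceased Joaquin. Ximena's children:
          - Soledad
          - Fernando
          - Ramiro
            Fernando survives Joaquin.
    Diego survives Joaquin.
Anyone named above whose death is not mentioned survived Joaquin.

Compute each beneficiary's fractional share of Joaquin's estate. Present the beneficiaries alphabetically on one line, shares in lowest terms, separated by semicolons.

There is no surviving spouse, so the entire estate passes to Joaquin's descendants per capita at each generation.
At generation 1 (Pilar, Catalina, Lucia, Diego) there are 4 shares of (1)/4 = 1/4 each.
Living: Diego — each takes 1/4.
Deceased: Pilar, Catalina, and Lucia. Their combined 3/4 is pooled and carried to generation 2.
At generation 2 (Beatriz, Alonso, Elena, Yago, Nieves, Mateo, Ines, Ximena) there are 8 shares of (3/4)/8 = 3/32 each.
Living: Beatriz, Alonso, Elena, Yago, Nieves, Mateo, and Ines — each takes 3/32.
Deceased: Ximena. That 3/32 share is carried to generation 3.
At generation 3 (Soledad, Fernando, Ramiro) there are 3 shares of (3/32)/3 = 1/32 each.
Living: Soledad, Fernando, and Ramiro — each takes 1/32.

Alonso 3/32; Beatriz 3/32; Diego 1/4; Elena 3/32; Fernando 1/32; Ines 3/32; Mateo 3/32; Nieves 3/32; Ramiro 1/32; Soledad 1/32; Yago 3/32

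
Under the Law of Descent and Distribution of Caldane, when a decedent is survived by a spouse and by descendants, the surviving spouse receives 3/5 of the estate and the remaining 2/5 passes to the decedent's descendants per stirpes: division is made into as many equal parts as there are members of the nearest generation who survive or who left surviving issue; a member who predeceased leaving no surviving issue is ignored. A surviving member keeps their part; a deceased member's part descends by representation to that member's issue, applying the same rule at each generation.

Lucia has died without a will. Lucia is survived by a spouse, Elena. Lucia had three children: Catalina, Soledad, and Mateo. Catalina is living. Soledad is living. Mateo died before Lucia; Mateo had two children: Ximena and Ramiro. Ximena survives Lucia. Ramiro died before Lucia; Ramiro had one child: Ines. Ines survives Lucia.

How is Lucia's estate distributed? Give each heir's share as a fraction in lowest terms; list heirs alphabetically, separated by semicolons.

Catalina 2/15; Elena 3/5; Ines 1/15; Soledad 2/15; Ximena 1/15

Elena, as surviving spouse, takes 3/5.
The remaining 2/5 passes to Lucia's descendants per stirpes.
The 2/5 is divided into 3 equal shares of 2/15 among Catalina, Soledad, Mateo.
Catalina is living and takes 2/15.
Soledad is living and takes 2/15.
Mateo predeceased; the 2/15 allotted to Mateo's branch passes to Mateo's issue by representation.
The 2/15 is divided into 2 equal shares of 1/15 among Ximena, Ramiro.
Ximena is living and takes 1/15.
Ramiro predeceased; the 1/15 allotted to Ramiro's branch passes to Ramiro's issue by representation.
Ines is the sole taker at this level and receives the full 1/15.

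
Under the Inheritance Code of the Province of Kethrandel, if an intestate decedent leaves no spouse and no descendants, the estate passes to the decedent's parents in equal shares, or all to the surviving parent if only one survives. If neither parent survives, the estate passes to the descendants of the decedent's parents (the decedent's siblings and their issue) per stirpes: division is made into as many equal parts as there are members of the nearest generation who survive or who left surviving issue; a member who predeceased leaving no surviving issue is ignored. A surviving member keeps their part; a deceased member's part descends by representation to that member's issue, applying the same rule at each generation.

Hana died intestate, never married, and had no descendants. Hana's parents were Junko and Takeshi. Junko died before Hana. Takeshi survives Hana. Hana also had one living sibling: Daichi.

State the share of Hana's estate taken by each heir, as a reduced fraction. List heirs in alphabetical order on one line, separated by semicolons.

Takeshi 1

Only one parent, Takeshi, survives, so Takeshi takes the entire estate. The siblings take nothing because a surviving parent has priority.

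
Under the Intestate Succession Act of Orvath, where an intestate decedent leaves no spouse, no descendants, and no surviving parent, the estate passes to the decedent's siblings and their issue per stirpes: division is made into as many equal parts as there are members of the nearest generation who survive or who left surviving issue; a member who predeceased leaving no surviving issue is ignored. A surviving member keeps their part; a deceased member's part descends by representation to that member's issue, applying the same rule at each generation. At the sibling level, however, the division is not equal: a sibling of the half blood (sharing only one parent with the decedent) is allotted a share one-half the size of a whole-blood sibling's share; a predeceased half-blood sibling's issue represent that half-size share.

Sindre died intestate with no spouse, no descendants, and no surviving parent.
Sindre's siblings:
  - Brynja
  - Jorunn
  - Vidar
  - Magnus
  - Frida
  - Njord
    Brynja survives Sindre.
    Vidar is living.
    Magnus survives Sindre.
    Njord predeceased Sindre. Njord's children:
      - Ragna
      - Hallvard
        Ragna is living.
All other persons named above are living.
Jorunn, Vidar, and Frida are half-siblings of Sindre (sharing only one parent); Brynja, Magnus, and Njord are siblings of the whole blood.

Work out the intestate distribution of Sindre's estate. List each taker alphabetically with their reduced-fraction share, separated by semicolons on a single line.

Brynja 2/9; Frida 1/9; Hallvard 1/9; Jorunn 1/9; Magnus 2/9; Ragna 1/9; Vidar 1/9

No spouse, descendants, or parent survives, so the estate passes to Sindre's siblings per stirpes.
Half-blood siblings count for one-half the weight of whole-blood siblings at the initial division.
Dividing 1 in proportion to weights (total weight 9/2): Brynja (weight 1) → 2/9; Jorunn (weight 1/2) → 1/9; Vidar (weight 1/2) → 1/9; Magnus (weight 1) → 2/9; Frida (weight 1/2) → 1/9; Njord (weight 1) → 2/9.
Brynja is living and takes 2/9.
Jorunn is living and takes 1/9.
Vidar is living and takes 1/9.
Magnus is living and takes 2/9.
Frida is living and takes 1/9.
Njord predeceased; the 2/9 allotted to Njord's branch passes to Njord's issue by representation.
The 2/9 is divided into 2 equal shares of 1/9 among Ragna, Hallvard.
Ragna is living and takes 1/9.
Hallvard is living and takes 1/9.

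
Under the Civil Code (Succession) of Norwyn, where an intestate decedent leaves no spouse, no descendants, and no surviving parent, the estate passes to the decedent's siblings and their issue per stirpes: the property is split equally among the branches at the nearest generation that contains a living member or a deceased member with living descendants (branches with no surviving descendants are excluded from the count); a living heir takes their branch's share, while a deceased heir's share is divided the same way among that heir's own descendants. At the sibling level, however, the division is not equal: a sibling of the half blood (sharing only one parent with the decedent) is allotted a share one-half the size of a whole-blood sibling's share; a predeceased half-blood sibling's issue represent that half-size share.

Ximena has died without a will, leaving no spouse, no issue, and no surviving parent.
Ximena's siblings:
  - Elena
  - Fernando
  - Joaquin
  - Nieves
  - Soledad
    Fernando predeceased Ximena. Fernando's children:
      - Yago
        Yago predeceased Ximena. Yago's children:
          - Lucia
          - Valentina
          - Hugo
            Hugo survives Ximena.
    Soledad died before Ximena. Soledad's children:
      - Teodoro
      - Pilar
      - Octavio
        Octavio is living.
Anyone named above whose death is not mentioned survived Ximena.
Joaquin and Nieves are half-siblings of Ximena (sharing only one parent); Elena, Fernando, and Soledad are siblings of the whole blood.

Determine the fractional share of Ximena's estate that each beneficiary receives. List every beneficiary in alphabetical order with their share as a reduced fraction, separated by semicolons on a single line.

Elena 1/4; Hugo 1/12; Joaquin 1/8; Lucia 1/12; Nieves 1/8; Octavio 1/12; Pilar 1/12; Teodoro 1/12; Valentina 1/12

No spouse, descendants, or parent survives, so the estate passes to Ximena's siblings per stirpes.
Half-blood siblings count for one-half the weight of whole-blood siblings at the initial division.
Dividing 1 in proportion to weights (total weight 4): Elena (weight 1) → 1/4; Fernando (weight 1) → 1/4; Joaquin (weight 1/2) → 1/8; Nieves (weight 1/2) → 1/8; Soledad (weight 1) → 1/4.
Elena is living and takes 1/4.
Fernando predeceased; the 1/4 allotted to Fernando's branch passes to Fernando's issue by representation.
Yago's line is the sole branch at this level, so the full 1/4 passes to Yago's issue by representation.
The 1/4 is divided into 3 equal shares of 1/12 among Lucia, Valentina, Hugo.
Lucia is living and takes 1/12.
Valentina is living and takes 1/12.
Hugo is living and takes 1/12.
Joaquin is living and takes 1/8.
Nieves is living and takes 1/8.
Soledad predeceased; the 1/4 allotted to Soledad's branch passes to Soledad's issue by representation.
The 1/4 is divided into 3 equal shares of 1/12 among Teodoro, Pilar, Octavio.
Teodoro is living and takes 1/12.
Pilar is living and takes 1/12.
Octavio is living and takes 1/12.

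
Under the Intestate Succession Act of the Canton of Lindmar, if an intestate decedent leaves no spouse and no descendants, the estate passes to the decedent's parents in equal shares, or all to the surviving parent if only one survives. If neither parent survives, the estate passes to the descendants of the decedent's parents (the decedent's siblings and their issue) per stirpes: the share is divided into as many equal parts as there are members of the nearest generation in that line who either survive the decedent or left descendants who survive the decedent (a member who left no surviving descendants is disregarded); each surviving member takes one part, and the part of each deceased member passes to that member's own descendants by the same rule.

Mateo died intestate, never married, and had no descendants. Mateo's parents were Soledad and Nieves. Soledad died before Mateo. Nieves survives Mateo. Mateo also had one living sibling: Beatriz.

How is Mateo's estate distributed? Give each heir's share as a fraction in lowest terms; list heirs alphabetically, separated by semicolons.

Only one parent, Nieves, survives, so Nieves takes the entire estate. The siblings take nothing because a surviving parent has priority.

Nieves 1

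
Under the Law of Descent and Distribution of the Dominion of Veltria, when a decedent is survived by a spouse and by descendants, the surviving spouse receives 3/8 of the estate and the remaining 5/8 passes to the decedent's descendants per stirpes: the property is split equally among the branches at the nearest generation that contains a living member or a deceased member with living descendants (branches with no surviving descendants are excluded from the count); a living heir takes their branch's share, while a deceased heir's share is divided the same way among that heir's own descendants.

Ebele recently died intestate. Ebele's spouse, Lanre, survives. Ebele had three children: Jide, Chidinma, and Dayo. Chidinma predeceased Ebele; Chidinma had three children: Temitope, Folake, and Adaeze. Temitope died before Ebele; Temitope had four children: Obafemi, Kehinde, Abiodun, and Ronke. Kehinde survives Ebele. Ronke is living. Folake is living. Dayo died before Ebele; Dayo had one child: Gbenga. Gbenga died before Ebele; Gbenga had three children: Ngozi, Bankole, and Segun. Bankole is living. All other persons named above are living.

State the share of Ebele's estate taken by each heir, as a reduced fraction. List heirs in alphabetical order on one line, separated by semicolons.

Abiodun 5/288; Adaeze 5/72; Bankole 5/72; Folake 5/72; Jide 5/24; Kehinde 5/288; Lanre 3/8; Ngozi 5/72; Obafemi 5/288; Ronke 5/288; Segun 5/72

Lanre, as surviving spouse, takes 3/8.
The remaining 5/8 passes to Ebele's descendants per stirpes.
The 5/8 is divided into 3 equal shares of 5/24 among Jide, Chidinma, Dayo.
Jide is living and takes 5/24.
Chidinma predeceased; the 5/24 allotted to Chidinma's branch passes to Chidinma's issue by representation.
The 5/24 is divided into 3 equal shares of 5/72 among Temitope, Folake, Adaeze.
Temitope predeceased; the 5/72 allotted to Temitope's branch passes to Temitope's issue by representation.
The 5/72 is divided into 4 equal shares of 5/288 among Obafemi, Kehinde, Abiodun, Ronke.
Obafemi is living and takes 5/288.
Kehinde is living and takes 5/288.
Abiodun is living and takes 5/288.
Ronke is living and takes 5/288.
Folake is living and takes 5/72.
Adaeze is living and takes 5/72.
Dayo predeceased; the 5/24 allotted to Dayo's branch passes to Dayo's issue by representation.
Gbenga's line is the sole branch at this level, so the full 5/24 passes to Gbenga's issue by representation.
The 5/24 is divided into 3 equal shares of 5/72 among Ngozi, Bankole, Segun.
Ngozi is living and takes 5/72.
Bankole is living and takes 5/72.
Segun is living and takes 5/72.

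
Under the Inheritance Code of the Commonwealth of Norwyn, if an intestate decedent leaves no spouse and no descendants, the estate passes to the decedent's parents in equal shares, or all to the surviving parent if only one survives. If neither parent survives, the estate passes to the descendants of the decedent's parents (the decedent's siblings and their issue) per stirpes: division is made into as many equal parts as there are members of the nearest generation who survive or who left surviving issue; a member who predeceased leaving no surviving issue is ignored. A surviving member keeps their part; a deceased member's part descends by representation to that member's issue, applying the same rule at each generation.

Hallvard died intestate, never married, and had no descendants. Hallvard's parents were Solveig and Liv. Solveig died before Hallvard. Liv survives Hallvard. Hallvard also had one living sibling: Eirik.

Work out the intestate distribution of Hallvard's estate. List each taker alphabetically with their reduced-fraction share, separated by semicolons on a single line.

Liv 1

Only one parent, Liv, survives, so Liv takes the entire estate. The siblings take nothing because a surviving parent has priority.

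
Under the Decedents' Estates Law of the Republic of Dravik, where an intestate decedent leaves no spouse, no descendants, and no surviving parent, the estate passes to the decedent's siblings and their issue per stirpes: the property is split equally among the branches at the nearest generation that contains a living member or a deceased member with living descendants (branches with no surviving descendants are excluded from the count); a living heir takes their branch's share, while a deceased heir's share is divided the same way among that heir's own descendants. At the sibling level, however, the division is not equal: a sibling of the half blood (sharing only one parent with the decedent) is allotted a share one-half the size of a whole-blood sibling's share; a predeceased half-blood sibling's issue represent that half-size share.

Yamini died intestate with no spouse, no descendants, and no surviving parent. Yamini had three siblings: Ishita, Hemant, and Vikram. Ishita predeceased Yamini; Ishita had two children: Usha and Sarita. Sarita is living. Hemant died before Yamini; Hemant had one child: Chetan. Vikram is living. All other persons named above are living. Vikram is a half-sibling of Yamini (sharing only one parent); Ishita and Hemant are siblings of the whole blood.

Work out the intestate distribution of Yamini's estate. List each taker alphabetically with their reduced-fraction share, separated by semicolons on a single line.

No spouse, descendants, or parent survives, so the estate passes to Yamini's siblings per stirpes.
Half-blood siblings count for one-half the weight of whole-blood siblings at the initial division.
Dividing 1 in proportion to weights (total weight 5/2): Ishita (weight 1) → 2/5; Hemant (weight 1) → 2/5; Vikram (weight 1/2) → 1/5.
Ishita predeceased; the 2/5 allotted to Ishita's branch passes to Ishita's issue by representation.
The 2/5 is divided into 2 equal shares of 1/5 among Usha, Sarita.
Usha is living and takes 1/5.
Sarita is living and takes 1/5.
Hemant predeceased; the 2/5 allotted to Hemant's branch passes to Hemant's issue by representation.
Chetan is the sole taker at this level and receives the full 2/5.
Vikram is living and takes 1/5.

Chetan 2/5; Sarita 1/5; Usha 1/5; Vikram 1/5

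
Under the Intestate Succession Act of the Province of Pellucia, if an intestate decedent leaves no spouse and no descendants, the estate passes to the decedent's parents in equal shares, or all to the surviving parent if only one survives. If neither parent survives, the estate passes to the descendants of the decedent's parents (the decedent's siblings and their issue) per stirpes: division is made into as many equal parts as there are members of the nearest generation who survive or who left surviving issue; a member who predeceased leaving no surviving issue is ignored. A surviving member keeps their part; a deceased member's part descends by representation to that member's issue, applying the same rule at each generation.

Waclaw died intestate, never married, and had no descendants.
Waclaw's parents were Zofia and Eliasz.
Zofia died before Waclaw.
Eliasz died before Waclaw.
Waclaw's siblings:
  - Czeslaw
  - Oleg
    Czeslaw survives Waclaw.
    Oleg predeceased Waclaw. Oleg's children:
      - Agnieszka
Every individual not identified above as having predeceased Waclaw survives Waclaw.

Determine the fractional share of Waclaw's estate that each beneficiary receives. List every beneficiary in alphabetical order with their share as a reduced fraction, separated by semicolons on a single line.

Agnieszka 1/2; Czeslaw 1/2

Neither parent survives and there are no descendants, so the estate passes to Waclaw's siblings and their issue per stirpes.
The estate is divided into 2 equal shares of 1/2 among Czeslaw, Oleg.
Czeslaw is living and takes 1/2.
Oleg predeceased; the 1/2 allotted to Oleg's branch passes to Oleg's issue by representation.
Agnieszka is the sole taker at this level and receives the full 1/2.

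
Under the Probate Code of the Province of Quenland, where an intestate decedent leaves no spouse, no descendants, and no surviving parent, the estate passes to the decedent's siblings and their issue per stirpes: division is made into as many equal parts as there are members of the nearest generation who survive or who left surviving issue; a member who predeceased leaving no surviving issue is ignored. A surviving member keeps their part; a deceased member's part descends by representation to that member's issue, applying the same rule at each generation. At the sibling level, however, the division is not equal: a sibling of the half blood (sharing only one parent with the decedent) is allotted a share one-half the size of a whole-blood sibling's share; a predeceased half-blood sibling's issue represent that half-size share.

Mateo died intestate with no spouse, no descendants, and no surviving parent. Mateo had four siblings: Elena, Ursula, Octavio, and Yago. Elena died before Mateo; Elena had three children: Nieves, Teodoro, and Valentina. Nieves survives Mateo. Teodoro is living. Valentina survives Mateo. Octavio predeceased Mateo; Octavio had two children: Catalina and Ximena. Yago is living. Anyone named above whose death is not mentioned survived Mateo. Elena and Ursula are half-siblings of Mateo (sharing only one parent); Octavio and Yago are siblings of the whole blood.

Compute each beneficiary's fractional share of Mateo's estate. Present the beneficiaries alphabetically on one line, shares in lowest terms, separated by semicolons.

No spouse, descendants, or parent survives, so the estate passes to Mateo's siblings per stirpes.
Half-blood siblings count for one-half the weight of whole-blood siblings at the initial division.
Dividing 1 in proportion to weights (total weight 3): Elena (weight 1/2) → 1/6; Ursula (weight 1/2) → 1/6; Octavio (weight 1) → 1/3; Yago (weight 1) → 1/3.
Elena predeceased; the 1/6 allotted to Elena's branch passes to Elena's issue by representation.
The 1/6 is divided into 3 equal shares of 1/18 among Nieves, Teodoro, Valentina.
Nieves is living and takes 1/18.
Teodoro is living and takes 1/18.
Valentina is living and takes 1/18.
Ursula is living and takes 1/6.
Octavio predeceased; the 1/3 allotted to Octavio's branch passes to Octavio's issue by representation.
The 1/3 is divided into 2 equal shares of 1/6 among Catalina, Ximena.
Catalina is living and takes 1/6.
Ximena is living and takes 1/6.
Yago is living and takes 1/3.

Catalina 1/6; Nieves 1/18; Teodoro 1/18; Ursula 1/6; Valentina 1/18; Ximena 1/6; Yago 1/3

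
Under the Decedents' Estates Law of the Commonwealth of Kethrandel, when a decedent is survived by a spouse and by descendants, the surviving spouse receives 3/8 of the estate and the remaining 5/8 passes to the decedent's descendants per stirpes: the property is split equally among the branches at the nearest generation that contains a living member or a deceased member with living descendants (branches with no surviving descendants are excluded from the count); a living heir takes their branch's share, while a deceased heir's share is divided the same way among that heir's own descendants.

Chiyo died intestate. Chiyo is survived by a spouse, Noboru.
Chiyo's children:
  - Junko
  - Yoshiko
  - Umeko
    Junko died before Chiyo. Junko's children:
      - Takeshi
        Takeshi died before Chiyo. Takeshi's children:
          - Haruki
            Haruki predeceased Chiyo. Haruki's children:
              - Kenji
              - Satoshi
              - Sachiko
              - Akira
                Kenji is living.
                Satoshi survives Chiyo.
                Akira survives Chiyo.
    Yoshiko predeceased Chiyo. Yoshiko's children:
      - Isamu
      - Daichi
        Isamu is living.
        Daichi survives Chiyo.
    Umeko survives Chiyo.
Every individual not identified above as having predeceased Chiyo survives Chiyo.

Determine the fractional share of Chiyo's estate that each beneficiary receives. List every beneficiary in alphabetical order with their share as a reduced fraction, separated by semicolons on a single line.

Akira 5/96; Daichi 5/48; Isamu 5/48; Kenji 5/96; Noboru 3/8; Sachiko 5/96; Satoshi 5/96; Umeko 5/24

Noboru, as surviving spouse, takes 3/8.
The remaining 5/8 passes to Chiyo's descendants per stirpes.
The 5/8 is divided into 3 equal shares of 5/24 among Junko, Yoshiko, Umeko.
Junko predeceased; the 5/24 allotted to Junko's branch passes to Junko's issue by representation.
Takeshi's line is the sole branch at this level, so the full 5/24 passes to Takeshi's issue by representation.
Haruki's line is the sole branch at this level, so the full 5/24 passes to Haruki's issue by representation.
The 5/24 is divided into 4 equal shares of 5/96 among Kenji, Satoshi, Sachiko, Akira.
Kenji is living and takes 5/96.
Satoshi is living and takes 5/96.
Sachiko is living and takes 5/96.
Akira is living and takes 5/96.
Yoshiko predeceased; the 5/24 allotted to Yoshiko's branch passes to Yoshiko's issue by representation.
The 5/24 is divided into 2 equal shares of 5/48 among Isamu, Daichi.
Isamu is living and takes 5/48.
Daichi is living and takes 5/48.
Umeko is living and takes 5/24.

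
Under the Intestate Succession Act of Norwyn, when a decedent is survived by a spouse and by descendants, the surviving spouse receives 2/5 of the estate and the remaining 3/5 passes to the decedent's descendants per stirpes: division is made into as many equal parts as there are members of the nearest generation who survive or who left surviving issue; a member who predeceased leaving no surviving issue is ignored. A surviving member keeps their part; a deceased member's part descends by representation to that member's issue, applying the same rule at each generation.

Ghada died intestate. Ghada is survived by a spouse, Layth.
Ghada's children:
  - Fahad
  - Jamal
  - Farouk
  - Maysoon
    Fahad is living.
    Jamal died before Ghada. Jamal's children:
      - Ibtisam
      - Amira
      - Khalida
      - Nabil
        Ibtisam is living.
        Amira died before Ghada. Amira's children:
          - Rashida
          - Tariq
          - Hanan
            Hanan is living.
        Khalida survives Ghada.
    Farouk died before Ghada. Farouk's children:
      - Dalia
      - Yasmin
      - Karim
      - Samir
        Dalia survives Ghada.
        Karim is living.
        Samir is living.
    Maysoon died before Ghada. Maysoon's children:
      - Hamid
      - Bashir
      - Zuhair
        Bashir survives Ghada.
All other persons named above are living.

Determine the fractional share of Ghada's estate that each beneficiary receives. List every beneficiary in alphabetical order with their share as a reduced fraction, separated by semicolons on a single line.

Bashir 1/20; Dalia 3/80; Fahad 3/20; Hamid 1/20; Hanan 1/80; Ibtisam 3/80; Karim 3/80; Khalida 3/80; Layth 2/5; Nabil 3/80; Rashida 1/80; Samir 3/80; Tariq 1/80; Yasmin 3/80; Zuhair 1/20

Layth, as surviving spouse, takes 2/5.
The remaining 3/5 passes to Ghada's descendants per stirpes.
The 3/5 is divided into 4 equal shares of 3/20 among Fahad, Jamal, Farouk, Maysoon.
Fahad is living and takes 3/20.
Jamal predeceased; the 3/20 allotted to Jamal's branch passes to Jamal's issue by representation.
The 3/20 is divided into 4 equal shares of 3/80 among Ibtisam, Amira, Khalida, Nabil.
Ibtisam is living and takes 3/80.
Amira predeceased; the 3/80 allotted to Amira's branch passes to Amira's issue by representation.
The 3/80 is divided into 3 equal shares of 1/80 among Rashida, Tariq, Hanan.
Rashida is living and takes 1/80.
Tariq is living and takes 1/80.
Hanan is living and takes 1/80.
Khalida is living and takes 3/80.
Nabil is living and takes 3/80.
Farouk predeceased; the 3/20 allotted to Farouk's branch passes to Farouk's issue by representation.
The 3/20 is divided into 4 equal shares of 3/80 among Dalia, Yasmin, Karim, Samir.
Dalia is living and takes 3/80.
Yasmin is living and takes 3/80.
Karim is living and takes 3/80.
Samir is living and takes 3/80.
Maysoon predeceased; the 3/20 allotted to Maysoon's branch passes to Maysoon's issue by representation.
The 3/20 is divided into 3 equal shares of 1/20 among Hamid, Bashir, Zuhair.
Hamid is living and takes 1/20.
Bashir is living and takes 1/20.
Zuhair is living and takes 1/20.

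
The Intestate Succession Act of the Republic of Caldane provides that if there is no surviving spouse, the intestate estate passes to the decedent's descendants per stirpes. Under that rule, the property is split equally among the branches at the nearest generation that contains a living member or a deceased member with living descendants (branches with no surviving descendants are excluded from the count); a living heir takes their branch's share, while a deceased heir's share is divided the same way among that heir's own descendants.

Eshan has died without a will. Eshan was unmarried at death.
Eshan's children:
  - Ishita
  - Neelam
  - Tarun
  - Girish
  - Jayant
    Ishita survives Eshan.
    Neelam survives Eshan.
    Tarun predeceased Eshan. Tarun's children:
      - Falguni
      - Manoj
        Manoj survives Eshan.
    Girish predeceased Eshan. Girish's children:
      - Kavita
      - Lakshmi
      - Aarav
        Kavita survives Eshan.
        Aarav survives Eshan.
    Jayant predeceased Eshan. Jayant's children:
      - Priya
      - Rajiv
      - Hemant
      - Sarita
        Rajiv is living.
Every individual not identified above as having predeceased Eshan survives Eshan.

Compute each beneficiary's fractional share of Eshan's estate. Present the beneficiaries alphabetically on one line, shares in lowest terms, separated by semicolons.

Aarav 1/15; Falguni 1/10; Hemant 1/20; Ishita 1/5; Kavita 1/15; Lakshmi 1/15; Manoj 1/10; Neelam 1/5; Priya 1/20; Rajiv 1/20; Sarita 1/20

There is no surviving spouse, so the entire estate passes to Eshan's descendants per stirpes.
The estate is divided into 5 equal shares of 1/5 among Ishita, Neelam, Tarun, Girish, Jayant.
Ishita is living and takes 1/5.
Neelam is living and takes 1/5.
Tarun predeceased; the 1/5 allotted to Tarun's branch passes to Tarun's issue by representation.
The 1/5 is divided into 2 equal shares of 1/10 among Falguni, Manoj.
Falguni is living and takes 1/10.
Manoj is living and takes 1/10.
Girish predeceased; the 1/5 allotted to Girish's branch passes to Girish's issue by representation.
The 1/5 is divided into 3 equal shares of 1/15 among Kavita, Lakshmi, Aarav.
Kavita is living and takes 1/15.
Lakshmi is living and takes 1/15.
Aarav is living and takes 1/15.
Jayant predeceased; the 1/5 allotted to Jayant's branch passes to Jayant's issue by representation.
The 1/5 is divided into 4 equal shares of 1/20 among Priya, Rajiv, Hemant, Sarita.
Priya is living and takes 1/20.
Rajiv is living and takes 1/20.
Hemant is living and takes 1/20.
Sarita is living and takes 1/20.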